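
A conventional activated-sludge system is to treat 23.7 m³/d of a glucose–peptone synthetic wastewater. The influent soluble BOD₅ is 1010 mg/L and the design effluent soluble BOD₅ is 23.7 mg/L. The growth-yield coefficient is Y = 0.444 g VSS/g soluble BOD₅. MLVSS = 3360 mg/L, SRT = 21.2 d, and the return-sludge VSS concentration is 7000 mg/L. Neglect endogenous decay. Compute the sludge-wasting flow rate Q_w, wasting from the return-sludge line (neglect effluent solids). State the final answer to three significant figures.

V·X = Y·Q·ΔS·θ_c gives V = 0.444 × 23.7 × (1010 − 23.7) × 21.2 / 3360 = 65.48 m³.
Q_w = (V·X)/(θ_c X_r) = 65.48 × 3360 / (21.2 × 7000) = 1.483 m³/d.

Q_w ≈ 1.48 m³/d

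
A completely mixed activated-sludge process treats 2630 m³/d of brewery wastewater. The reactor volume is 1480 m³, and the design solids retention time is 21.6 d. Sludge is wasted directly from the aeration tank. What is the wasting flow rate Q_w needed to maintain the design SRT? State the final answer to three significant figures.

Wasting from the aeration tank: Q_w = V / θ_c = 1480 / 21.6 = 68.52 m³/d.

Q_w ≈ 68.5 m³/d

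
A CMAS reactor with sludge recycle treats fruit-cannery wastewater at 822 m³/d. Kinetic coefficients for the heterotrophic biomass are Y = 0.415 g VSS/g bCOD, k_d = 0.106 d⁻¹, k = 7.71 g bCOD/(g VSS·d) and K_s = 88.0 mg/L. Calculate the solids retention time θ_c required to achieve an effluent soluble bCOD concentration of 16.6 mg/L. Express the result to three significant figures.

From 1/θ_c = Y·k·S/(K_s + S) − k_d: Y·k·S/(K_s+S) = 0.415 × 7.71 × 16.6 / (88.0 + 16.6) = 0.5078 d⁻¹.
θ_c = 1/(μ − k_d) = 1/(0.5078 − 0.106) = 1/0.4018 = 2.489 d.

θ_c ≈ 2.49 d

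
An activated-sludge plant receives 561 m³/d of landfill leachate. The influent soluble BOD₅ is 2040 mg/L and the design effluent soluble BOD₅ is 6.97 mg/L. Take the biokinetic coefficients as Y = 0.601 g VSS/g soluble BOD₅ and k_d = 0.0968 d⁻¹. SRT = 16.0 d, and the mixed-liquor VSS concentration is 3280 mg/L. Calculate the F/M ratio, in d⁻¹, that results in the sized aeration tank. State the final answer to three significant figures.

Rearranging the biomass balance for a CMAS with decay, V = Y·Q·ΔS·θ_c / [X·(1+k_d θ_c)] = 0.601 × 561 × (2040 − 6.97) × 16.0 / [3280 × (1 + 0.0968 × 16.0)] = 1.1×10^7 / 8360 = 1312 m³.
F/M = applied load / biomass = Q·S₀/(V·X) = 561 × 2040 / (1312 × 3280) = 0.2660 d⁻¹.

F/M ≈ 0.266 d⁻¹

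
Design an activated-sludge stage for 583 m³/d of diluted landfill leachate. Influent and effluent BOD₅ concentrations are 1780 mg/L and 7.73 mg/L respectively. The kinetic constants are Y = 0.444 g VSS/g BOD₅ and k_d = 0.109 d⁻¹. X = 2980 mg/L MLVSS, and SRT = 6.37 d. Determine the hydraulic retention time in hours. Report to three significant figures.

From the SRT design equation V = Y Q (S₀−S) θ_c / [X (1 + k_d θ_c)] = 0.444 × 583 × (1780 − 7.73) × 6.37 / [2980 × (1 + 0.109 × 6.37)] = 2.92×10^6 / 5049 = 578.8 m³.
HRT = V/Q = 578.8 m³ / 583 m³·d⁻¹ = 0.9927 d × 24 = 23.83 h.

τ ≈ 23.8 h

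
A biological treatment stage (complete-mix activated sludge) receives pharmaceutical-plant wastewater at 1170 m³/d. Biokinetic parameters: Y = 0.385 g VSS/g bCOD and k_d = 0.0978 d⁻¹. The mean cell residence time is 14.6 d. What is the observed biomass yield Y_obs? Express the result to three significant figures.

Y_obs ≈ 0.159 g VSS/g bCOD

Observed yield with endogenous decay: Y_obs = Y / (1 + k_d·θ_c) = 0.385 / (1 + 0.0978 × 14.6) = 0.385 / 2.428 = 0.1586 g VSS/g bCOD.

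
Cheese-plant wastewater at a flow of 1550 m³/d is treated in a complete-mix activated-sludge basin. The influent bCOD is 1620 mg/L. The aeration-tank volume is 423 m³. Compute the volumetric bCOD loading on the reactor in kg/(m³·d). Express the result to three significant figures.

L_v ≈ 5.94 kg bCOD/(m³·d)

L_v = Q S₀ / V = 1550 × 1620 × 10⁻³ / 423.0 = 5.936 kg/(m³·d).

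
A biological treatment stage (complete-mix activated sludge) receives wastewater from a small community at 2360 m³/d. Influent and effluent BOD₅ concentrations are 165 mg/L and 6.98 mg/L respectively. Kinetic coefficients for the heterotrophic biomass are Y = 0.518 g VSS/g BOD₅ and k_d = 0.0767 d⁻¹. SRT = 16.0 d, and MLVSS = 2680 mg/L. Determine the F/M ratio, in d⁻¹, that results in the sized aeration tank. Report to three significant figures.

Steady-state biomass mass balance: V·X·(1 + k_d·θ_c) = Y·Q·(S₀ − S)·θ_c, so V = 0.518 × 2360 × (165 − 6.98) × 16.0 / [2680 × (1 + 0.0767 × 16.0)] = 3.09×10^6 / 5969 = 517.8 m³.
F/M = Q·S₀ / (V·X) = 2360 × 165 / (517.8 × 2680) = 0.2806 g BOD₅·(g VSS·d)⁻¹.

F/M ≈ 0.281 d⁻¹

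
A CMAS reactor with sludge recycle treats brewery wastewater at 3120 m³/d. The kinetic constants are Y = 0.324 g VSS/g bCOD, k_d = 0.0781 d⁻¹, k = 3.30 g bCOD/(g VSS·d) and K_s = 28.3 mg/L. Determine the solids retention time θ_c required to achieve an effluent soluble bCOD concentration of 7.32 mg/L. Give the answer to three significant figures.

θ_c ≈ 7.06 d

Specific growth rate at S = 7.32 mg/L: μ = YkS/(K_s+S) = 0.324·3.30·7.32/(28.3+7.32) = 0.2197 d⁻¹.
1/θ_c = 0.2197 − 0.0781 = 0.1416 d⁻¹, so θ_c = 7.061 d.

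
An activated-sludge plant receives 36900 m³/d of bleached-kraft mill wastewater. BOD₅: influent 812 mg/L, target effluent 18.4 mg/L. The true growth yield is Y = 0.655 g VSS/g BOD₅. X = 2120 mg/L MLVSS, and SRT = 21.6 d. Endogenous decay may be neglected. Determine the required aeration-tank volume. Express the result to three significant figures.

V ≈ 195000 m³

V·X = Y·Q·ΔS·θ_c gives V = 0.655 × 36900 × (812 − 18.4) × 21.6 / 2120 = 195428 m³.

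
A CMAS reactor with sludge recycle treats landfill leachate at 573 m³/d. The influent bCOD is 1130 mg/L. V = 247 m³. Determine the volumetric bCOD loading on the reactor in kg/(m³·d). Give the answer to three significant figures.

L_v ≈ 2.62 kg bCOD/(m³·d)

Volumetric loading L_v = Q·S₀ / V = 573 × 1130 g/m³ / 247.0 m³ = 2621 g/(m³·d) = 2.621 kg bCOD/(m³·d).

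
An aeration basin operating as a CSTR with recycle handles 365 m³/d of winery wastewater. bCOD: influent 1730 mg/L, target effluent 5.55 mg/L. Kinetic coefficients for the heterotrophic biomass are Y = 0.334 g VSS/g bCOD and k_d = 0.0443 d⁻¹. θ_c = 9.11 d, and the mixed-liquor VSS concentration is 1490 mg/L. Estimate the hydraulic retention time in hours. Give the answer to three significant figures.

Steady-state biomass mass balance: V·X·(1 + k_d·θ_c) = Y·Q·(S₀ − S)·θ_c, so V = 0.334 × 365 × (1730 − 5.55) × 9.11 / [1490 × (1 + 0.0443 × 9.11)] = 1.92×10^6 / 2091 = 915.8 m³.
τ = V/Q = 915.8/365 = 2.509 d, or 60.22 h.

τ ≈ 60.2 h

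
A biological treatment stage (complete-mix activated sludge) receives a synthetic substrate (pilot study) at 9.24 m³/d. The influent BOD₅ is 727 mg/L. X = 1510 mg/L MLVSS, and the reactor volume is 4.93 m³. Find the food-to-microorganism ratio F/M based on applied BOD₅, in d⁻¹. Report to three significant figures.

F/M = Q·S₀ / (V·X) = 9.24 × 727 / (4.930 × 1510) = 0.9024 g BOD₅·(g VSS·d)⁻¹.

F/M ≈ 0.902 d⁻¹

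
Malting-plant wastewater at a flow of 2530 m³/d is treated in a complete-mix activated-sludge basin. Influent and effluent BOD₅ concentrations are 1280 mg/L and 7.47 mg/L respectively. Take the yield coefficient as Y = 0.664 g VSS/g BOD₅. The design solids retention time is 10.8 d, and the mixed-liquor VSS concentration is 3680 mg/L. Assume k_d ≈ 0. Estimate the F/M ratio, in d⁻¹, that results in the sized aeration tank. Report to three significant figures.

Biomass mass balance (decay neglected): V·X = Y·Q·(S₀ − S)·θ_c, so V = 0.664 × 2530 × (1280 − 7.47) × 10.8 / 3680 = 6274 m³.
F/M = Q·S₀ / (V·X) = 2530 × 1280 / (6274 × 3680) = 0.1403 g BOD₅·(g VSS·d)⁻¹.

F/M ≈ 0.140 d⁻¹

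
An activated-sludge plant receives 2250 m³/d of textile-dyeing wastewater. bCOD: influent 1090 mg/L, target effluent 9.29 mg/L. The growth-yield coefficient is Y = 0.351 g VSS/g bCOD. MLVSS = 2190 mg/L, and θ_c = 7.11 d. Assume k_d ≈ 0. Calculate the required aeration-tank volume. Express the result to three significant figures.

With k_d = 0 the design equation reduces to V = Y Q (S₀−S) θ_c / X = 0.351 × 2250 × (1090 − 9.29) × 7.11 / 2190 = 2771 m³.

V ≈ 2770 m³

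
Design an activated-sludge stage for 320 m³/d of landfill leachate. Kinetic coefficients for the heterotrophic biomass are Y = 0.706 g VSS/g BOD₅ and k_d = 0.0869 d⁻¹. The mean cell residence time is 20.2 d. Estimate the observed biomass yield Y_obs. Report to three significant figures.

Y_obs ≈ 0.256 g VSS/g BOD₅

The observed yield is Y_obs = Y/(1 + k_d·θ_c) = 0.706 / (1 + 0.0869 × 20.2) = 0.706 / 2.755 = 0.2562 g VSS per g BOD₅ removed.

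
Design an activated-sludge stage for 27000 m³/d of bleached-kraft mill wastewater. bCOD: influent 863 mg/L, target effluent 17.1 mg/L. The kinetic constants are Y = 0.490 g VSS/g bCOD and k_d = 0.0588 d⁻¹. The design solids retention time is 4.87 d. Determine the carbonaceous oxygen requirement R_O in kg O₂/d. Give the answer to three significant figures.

R_O ≈ 10500 kg O₂/d

Correct the yield for decay: Y_obs = Y/(1 + k_d θ_c) = 0.490 / (1 + 0.0588 × 4.87) = 0.490 / 1.286 = 0.3809.
Substrate removed = Q·(S₀ − S) = 27000 m³/d × (863 − 17.1) g/m³ = 2.28×10^7 g/d = 22839 kg/d.
Biomass synthesised: P_X = Y_obs × 22839 = 8700 kg VSS/d.
Carbonaceous O₂ demand = substrate oxidised − cell-mass equivalent = 22839 − 1.42 × 8700 = 10485 kg O₂/d.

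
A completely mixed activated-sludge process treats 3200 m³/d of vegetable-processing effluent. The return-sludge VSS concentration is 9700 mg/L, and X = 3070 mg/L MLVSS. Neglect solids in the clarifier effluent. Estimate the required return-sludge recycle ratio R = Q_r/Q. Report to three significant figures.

Solids balance on the clarifier gives (1+R)X = R·X_r, so R = X/(X_r − X) = 3070 / (9700 − 3070) = 0.4630.

R ≈ 0.463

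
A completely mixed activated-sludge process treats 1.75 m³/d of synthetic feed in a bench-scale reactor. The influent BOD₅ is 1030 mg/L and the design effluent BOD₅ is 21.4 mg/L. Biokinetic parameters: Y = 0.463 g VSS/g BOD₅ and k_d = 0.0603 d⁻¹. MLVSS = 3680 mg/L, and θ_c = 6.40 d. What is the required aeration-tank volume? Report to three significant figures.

V ≈ 1.03 m³

From the SRT design equation V = Y Q (S₀−S) θ_c / [X (1 + k_d θ_c)] = 0.463 × 1.75 × (1030 − 21.4) × 6.40 / [3680 × (1 + 0.0603 × 6.40)] = 5.23×10^3 / 5100 = 1.025 m³.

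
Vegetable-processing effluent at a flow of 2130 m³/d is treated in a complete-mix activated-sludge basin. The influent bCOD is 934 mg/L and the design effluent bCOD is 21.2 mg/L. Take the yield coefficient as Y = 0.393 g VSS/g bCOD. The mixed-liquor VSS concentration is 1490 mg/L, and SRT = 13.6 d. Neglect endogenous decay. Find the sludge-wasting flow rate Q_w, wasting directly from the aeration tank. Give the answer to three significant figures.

Q_w ≈ 513 m³/d

Biomass mass balance (decay neglected): V·X = Y·Q·(S₀ − S)·θ_c, so V = 0.393 × 2130 × (934 − 21.2) × 13.6 / 1490 = 6974 m³.
With mixed-liquor wasting, θ_c = V/Q_w, so Q_w = V/θ_c = 6974/13.6 = 512.8 m³/d.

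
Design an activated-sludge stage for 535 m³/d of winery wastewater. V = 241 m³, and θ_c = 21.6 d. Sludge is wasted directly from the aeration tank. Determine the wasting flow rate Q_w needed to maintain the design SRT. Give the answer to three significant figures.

With mixed-liquor wasting, θ_c = V/Q_w, so Q_w = V/θ_c = 241.0/21.6 = 11.16 m³/d.

Q_w ≈ 11.2 m³/d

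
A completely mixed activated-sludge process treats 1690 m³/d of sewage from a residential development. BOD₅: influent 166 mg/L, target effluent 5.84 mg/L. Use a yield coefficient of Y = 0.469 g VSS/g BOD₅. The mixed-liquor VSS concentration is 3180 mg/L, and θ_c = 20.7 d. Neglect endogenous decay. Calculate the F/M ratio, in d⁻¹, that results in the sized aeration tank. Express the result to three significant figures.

F/M ≈ 0.107 d⁻¹

With k_d = 0 the design equation reduces to V = Y Q (S₀−S) θ_c / X = 0.469 × 1690 × (166 − 5.84) × 20.7 / 3180 = 826.3 m³.
F/M = applied load / biomass = Q·S₀/(V·X) = 1690 × 166 / (826.3 × 3180) = 0.1068 d⁻¹.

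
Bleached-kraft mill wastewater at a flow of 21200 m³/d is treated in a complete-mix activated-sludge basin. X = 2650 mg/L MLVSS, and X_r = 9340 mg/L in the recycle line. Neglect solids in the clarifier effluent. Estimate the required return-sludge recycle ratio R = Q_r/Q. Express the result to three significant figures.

R = Q_r/Q = X/(X_r − X) = 2650 / (9340 − 2650) = 0.3961.

R ≈ 0.396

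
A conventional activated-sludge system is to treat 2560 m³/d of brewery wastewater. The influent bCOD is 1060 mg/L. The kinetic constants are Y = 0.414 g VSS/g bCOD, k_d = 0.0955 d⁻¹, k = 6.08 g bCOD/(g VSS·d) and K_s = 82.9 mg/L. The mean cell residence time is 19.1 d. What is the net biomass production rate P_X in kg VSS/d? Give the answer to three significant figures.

For a completely mixed reactor with recycle the Lawrence–McCarty relation gives S = K_s·(1 + k_d·θ_c) / [θ_c·(Y·k − k_d) − 1] = 82.9 × (1 + 0.0955 × 19.1) / [19.1 × (0.414 × 6.08 − 0.0955) − 1] = 234.1 / 45.25 = 5.173 mg/L.
Correct the yield for decay: Y_obs = Y/(1 + k_d θ_c) = 0.414 / (1 + 0.0955 × 19.1) = 0.414 / 2.824 = 0.1466.
Mass of bCOD removed per day: Q(S₀ − S) = 2560 × 1055 g/m³ = 2700 kg/d.
Net biomass production P_X = Y_obs × Q·(S₀ − S) = 0.1466 × 2700 = 395.9 kg VSS/d.

P_X ≈ 396 kg VSS/d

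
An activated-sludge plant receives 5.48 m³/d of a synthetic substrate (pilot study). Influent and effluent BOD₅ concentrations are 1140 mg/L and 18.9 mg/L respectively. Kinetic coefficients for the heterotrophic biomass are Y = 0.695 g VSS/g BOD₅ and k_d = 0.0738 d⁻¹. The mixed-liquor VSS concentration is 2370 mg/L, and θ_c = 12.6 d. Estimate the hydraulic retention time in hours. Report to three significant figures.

τ ≈ 51.5 h

From the SRT design equation V = Y Q (S₀−S) θ_c / [X (1 + k_d θ_c)] = 0.695 × 5.48 × (1140 − 18.9) × 12.6 / [2370 × (1 + 0.0738 × 12.6)] = 5.38×10^4 / 4574 = 11.76 m³.
τ = V/Q = 11.76/5.48 = 2.146 d, or 51.51 h.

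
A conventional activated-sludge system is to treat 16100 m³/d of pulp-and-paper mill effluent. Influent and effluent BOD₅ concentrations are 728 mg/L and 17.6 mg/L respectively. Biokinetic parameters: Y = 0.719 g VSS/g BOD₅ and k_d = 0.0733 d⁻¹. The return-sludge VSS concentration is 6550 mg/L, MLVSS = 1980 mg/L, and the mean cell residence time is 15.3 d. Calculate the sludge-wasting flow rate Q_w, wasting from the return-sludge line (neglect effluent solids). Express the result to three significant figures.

From the SRT design equation V = Y Q (S₀−S) θ_c / [X (1 + k_d θ_c)] = 0.719 × 16100 × (728 − 17.6) × 15.3 / [1980 × (1 + 0.0733 × 15.3)] = 1.26×10^8 / 4201 = 29953 m³.
Wasting from the return line (neglecting effluent solids): Q_w = V·X / (θ_c·X_r) = 29953 × 1980 / (15.3 × 6550) = 591.8 m³/d.

Q_w ≈ 592 m³/d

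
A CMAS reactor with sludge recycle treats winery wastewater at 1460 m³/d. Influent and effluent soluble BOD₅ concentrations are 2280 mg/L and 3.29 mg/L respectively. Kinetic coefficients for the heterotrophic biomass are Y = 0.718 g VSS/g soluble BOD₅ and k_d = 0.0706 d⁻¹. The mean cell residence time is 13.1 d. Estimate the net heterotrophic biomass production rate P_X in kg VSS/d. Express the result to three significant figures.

Y_obs = Y / (1 + k_d θ_c) = 0.718 / (1 + 0.0706 × 13.1) = 0.718 / 1.925 = 0.3730.
Substrate removed = Q·(S₀ − S) = 1460 m³/d × (2280 − 3.29) g/m³ = 3.32×10^6 g/d = 3324 kg/d.
Net biomass production P_X = Y_obs × Q·(S₀ − S) = 0.3730 × 3324 = 1240 kg VSS/d.

P_X ≈ 1240 kg VSS/d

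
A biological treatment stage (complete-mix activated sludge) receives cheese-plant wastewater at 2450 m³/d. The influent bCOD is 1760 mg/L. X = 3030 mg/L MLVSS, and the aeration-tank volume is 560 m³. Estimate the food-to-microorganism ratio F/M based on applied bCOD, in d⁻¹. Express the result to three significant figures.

F/M ≈ 2.54 d⁻¹

F/M = applied load / biomass = Q·S₀/(V·X) = 2450 × 1760 / (560.0 × 3030) = 2.541 d⁻¹.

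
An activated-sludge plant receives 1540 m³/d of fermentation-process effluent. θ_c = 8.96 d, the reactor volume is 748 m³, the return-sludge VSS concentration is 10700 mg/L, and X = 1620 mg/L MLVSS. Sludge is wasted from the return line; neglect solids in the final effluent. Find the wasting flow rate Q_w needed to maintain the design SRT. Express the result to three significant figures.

Q_w = (V·X)/(θ_c X_r) = 748.0 × 1620 / (8.96 × 10700) = 12.64 m³/d.

Q_w ≈ 12.6 m³/d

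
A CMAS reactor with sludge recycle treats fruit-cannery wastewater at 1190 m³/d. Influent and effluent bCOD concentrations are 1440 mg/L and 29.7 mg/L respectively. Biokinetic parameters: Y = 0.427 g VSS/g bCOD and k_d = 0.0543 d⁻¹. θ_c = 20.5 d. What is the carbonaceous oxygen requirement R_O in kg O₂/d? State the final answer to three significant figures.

Y_obs = Y / (1 + k_d θ_c) = 0.427 / (1 + 0.0543 × 20.5) = 0.427 / 2.113 = 0.2021.
ΔS = 1440 − 29.7 = 1410 mg/L, so the substrate removal rate is 1190 × 1410/1000 = 1678 kg bCOD/d.
Net sludge production P_X = 0.2021 × 1678 = 339.1 kg VSS/d.
R_O = Q·(S₀ − S) − 1.42·P_X = 1678 − 1.42 × 339.1 = 1197 kg O₂/d.

R_O ≈ 1200 kg O₂/d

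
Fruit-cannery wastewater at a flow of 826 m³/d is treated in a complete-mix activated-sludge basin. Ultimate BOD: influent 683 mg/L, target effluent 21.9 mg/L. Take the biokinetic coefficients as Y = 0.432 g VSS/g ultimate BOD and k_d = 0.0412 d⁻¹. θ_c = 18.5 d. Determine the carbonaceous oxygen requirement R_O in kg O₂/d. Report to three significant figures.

R_O ≈ 356 kg O₂/d

Observed yield with endogenous decay: Y_obs = Y / (1 + k_d·θ_c) = 0.432 / (1 + 0.0412 × 18.5) = 0.432 / 1.762 = 0.2451 g VSS/g ultimate BOD.
Q·(S₀ − S) = 826 × (683 − 21.9) × 10⁻³ = 546.1 kg/d removed.
P_X = Y_obs·Q·(S₀ − S) = 0.2451 × 546.1 = 133.9 kg VSS/d.
R_O = Q·(S₀ − S) − 1.42·P_X = 546.1 − 1.42 × 133.9 = 356.0 kg O₂/d.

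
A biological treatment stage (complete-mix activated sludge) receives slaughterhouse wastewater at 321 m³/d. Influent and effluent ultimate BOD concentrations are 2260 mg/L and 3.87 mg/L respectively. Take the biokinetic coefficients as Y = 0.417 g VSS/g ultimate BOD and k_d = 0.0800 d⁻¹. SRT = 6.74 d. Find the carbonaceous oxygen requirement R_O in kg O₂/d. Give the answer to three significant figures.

Y_obs = Y / (1 + k_d θ_c) = 0.417 / (1 + 0.0800 × 6.74) = 0.417 / 1.539 = 0.2709.
Substrate removed = Q·(S₀ − S) = 321 m³/d × (2260 − 3.87) g/m³ = 7.24×10^5 g/d = 724.2 kg/d.
Net sludge production P_X = 0.2709 × 724.2 = 196.2 kg VSS/d.
R_O = Q·(S₀ − S) − 1.42·P_X = 724.2 − 1.42 × 196.2 = 445.6 kg O₂/d.

R_O ≈ 446 kg O₂/d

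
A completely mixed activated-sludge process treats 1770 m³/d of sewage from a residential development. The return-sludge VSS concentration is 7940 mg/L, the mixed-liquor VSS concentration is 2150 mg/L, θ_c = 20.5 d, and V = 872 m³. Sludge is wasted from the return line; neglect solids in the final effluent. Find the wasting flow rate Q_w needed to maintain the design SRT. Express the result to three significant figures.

Q_w ≈ 11.5 m³/d

θ_c = V·X/(Q_w·X_r) when wasting from the recycle, so Q_w = V·X/(θ_c·X_r) = 872.0 × 2150 / (20.5 × 7940) = 11.52 m³/d.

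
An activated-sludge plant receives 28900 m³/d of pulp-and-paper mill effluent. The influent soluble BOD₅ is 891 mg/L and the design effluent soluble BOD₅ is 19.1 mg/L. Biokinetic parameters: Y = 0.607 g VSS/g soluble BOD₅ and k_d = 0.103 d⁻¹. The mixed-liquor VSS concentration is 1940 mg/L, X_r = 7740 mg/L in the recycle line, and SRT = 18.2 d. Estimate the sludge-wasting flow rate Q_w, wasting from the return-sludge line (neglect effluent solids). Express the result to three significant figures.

Steady-state biomass mass balance: V·X·(1 + k_d·θ_c) = Y·Q·(S₀ − S)·θ_c, so V = 0.607 × 28900 × (891 − 19.1) × 18.2 / [1940 × (1 + 0.103 × 18.2)] = 2.78×10^8 / 5577 = 49917 m³.
Wasting from the return line (neglecting effluent solids): Q_w = V·X / (θ_c·X_r) = 49917 × 1940 / (18.2 × 7740) = 687.4 m³/d.

Q_w ≈ 687 m³/d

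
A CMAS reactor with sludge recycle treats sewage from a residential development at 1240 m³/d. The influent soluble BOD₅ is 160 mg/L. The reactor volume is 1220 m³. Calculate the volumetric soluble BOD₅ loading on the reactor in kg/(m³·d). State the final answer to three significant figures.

L_v = Q S₀ / V = 1240 × 160 × 10⁻³ / 1220 = 0.1626 kg/(m³·d).

L_v ≈ 0.163 kg soluble BOD₅/(m³·d)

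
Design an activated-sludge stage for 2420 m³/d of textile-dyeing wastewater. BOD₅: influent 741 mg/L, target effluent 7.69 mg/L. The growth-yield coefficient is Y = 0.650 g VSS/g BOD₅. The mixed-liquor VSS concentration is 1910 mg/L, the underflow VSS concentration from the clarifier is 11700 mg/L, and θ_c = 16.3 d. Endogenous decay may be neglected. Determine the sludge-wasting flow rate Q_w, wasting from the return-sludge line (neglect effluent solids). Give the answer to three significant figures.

Q_w ≈ 98.6 m³/d

Biomass mass balance (decay neglected): V·X = Y·Q·(S₀ − S)·θ_c, so V = 0.650 × 2420 × (741 − 7.69) × 16.3 / 1910 = 9844 m³.
Wasting from the return line (neglecting effluent solids): Q_w = V·X / (θ_c·X_r) = 9844 × 1910 / (16.3 × 11700) = 98.59 m³/d.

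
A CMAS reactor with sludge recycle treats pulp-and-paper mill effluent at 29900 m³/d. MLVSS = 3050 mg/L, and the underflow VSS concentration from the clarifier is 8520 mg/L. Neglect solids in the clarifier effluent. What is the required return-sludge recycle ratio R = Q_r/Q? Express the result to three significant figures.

R ≈ 0.558

R = Q_r/Q = X/(X_r − X) = 3050 / (8520 − 3050) = 0.5576.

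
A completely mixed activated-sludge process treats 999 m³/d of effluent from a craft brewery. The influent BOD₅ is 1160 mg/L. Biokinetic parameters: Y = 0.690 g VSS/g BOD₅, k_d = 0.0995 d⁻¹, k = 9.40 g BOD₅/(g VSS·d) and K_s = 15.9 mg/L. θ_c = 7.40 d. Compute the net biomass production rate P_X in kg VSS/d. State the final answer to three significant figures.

For a completely mixed reactor with recycle the Lawrence–McCarty relation gives S = K_s·(1 + k_d·θ_c) / [θ_c·(Y·k − k_d) − 1] = 15.9 × (1 + 0.0995 × 7.40) / [7.40 × (0.690 × 9.40 − 0.0995) − 1] = 27.61 / 46.26 = 0.5968 mg/L.
Correct the yield for decay: Y_obs = Y/(1 + k_d θ_c) = 0.690 / (1 + 0.0995 × 7.40) = 0.690 / 1.736 = 0.3974.
ΔS = 1160 − 0.597 = 1159 mg/L, so the substrate removal rate is 999 × 1159/1000 = 1158 kg BOD₅/d.
Net biomass production P_X = Y_obs × Q·(S₀ − S) = 0.3974 × 1158 = 460.3 kg VSS/d.

P_X ≈ 460 kg VSS/d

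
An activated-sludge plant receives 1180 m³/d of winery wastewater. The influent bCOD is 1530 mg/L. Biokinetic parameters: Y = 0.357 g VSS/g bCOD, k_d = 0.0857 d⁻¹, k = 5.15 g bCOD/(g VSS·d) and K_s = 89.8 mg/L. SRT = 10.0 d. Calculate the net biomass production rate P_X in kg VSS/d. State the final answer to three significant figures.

Effluent substrate depends only on kinetics and SRT: S = K_s(1 + k_d θ_c) / [θ_c(Yk − k_d) − 1] = 89.8 × (1 + 0.0857 × 10.0) / [10.0 × (0.357 × 5.15 − 0.0857) − 1] = 166.8 / 16.53 = 10.09 mg/L.
Observed yield with endogenous decay: Y_obs = Y / (1 + k_d·θ_c) = 0.357 / (1 + 0.0857 × 10.0) = 0.357 / 1.857 = 0.1922 g VSS/g bCOD.
Mass of bCOD removed per day: Q(S₀ − S) = 1180 × 1520 g/m³ = 1793 kg/d.
Net biomass production P_X = Y_obs × Q·(S₀ − S) = 0.1922 × 1793 = 344.8 kg VSS/d.

P_X ≈ 345 kg VSS/d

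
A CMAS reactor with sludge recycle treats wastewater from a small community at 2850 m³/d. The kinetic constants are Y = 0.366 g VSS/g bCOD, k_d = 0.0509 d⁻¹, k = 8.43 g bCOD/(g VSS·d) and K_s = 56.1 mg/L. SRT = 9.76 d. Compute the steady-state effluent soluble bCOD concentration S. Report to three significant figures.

For a completely mixed reactor with recycle the Lawrence–McCarty relation gives S = K_s·(1 + k_d·θ_c) / [θ_c·(Y·k − k_d) − 1] = 56.1 × (1 + 0.0509 × 9.76) / [9.76 × (0.366 × 8.43 − 0.0509) − 1] = 83.97 / 28.62 = 2.934 mg/L.

S ≈ 2.93 mg/L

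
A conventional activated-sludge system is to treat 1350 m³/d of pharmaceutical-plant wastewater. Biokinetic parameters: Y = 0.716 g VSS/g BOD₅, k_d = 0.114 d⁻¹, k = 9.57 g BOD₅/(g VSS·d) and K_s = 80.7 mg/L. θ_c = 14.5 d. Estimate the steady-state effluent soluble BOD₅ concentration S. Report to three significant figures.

S ≈ 2.21 mg/L

From the Monod/SRT balance for a CMAS, S = K_s·(1+k_d θ_c)/[θ_c·(Y k − k_d) − 1] = 80.7 × (1 + 0.114 × 14.5) / [14.5 × (0.716 × 9.57 − 0.114) − 1] = 214.1 / 96.70 = 2.214 mg/L.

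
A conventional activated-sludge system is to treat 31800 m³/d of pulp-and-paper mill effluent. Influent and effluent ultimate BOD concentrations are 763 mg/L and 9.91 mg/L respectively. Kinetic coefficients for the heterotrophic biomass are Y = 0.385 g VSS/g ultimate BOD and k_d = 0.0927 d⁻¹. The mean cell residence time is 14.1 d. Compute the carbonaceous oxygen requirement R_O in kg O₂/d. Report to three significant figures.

R_O ≈ 18300 kg O₂/d

Y_obs = Y / (1 + k_d θ_c) = 0.385 / (1 + 0.0927 × 14.1) = 0.385 / 2.307 = 0.1669.
ΔS = 763 − 9.91 = 753.1 mg/L, so the substrate removal rate is 31800 × 753.1/1000 = 23948 kg ultimate BOD/d.
Biomass synthesised: P_X = Y_obs × 23948 = 3996 kg VSS/d.
Carbonaceous O₂ demand = substrate oxidised − cell-mass equivalent = 23948 − 1.42 × 3996 = 18273 kg O₂/d.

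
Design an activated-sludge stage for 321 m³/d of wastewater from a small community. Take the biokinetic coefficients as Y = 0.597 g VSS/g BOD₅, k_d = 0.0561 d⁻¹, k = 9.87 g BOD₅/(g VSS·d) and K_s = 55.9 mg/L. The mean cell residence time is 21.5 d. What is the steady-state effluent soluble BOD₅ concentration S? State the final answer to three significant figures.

S ≈ 0.991 mg/L

For a completely mixed reactor with recycle the Lawrence–McCarty relation gives S = K_s·(1 + k_d·θ_c) / [θ_c·(Y·k − k_d) − 1] = 55.9 × (1 + 0.0561 × 21.5) / [21.5 × (0.597 × 9.87 − 0.0561) − 1] = 123.3 / 124.5 = 0.9907 mg/L.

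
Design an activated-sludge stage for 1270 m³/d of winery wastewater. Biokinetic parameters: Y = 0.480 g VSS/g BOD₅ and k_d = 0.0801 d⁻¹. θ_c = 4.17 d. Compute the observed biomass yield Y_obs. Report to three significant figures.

Observed yield with endogenous decay: Y_obs = Y / (1 + k_d·θ_c) = 0.480 / (1 + 0.0801 × 4.17) = 0.480 / 1.334 = 0.3598 g VSS/g BOD₅.

Y_obs ≈ 0.360 g VSS/g BOD₅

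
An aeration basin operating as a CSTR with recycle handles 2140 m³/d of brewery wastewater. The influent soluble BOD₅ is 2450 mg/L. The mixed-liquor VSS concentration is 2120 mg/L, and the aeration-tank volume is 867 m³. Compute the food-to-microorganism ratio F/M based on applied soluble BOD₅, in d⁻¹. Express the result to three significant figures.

F/M ≈ 2.85 d⁻¹

F/M = Q·S₀ / (V·X) = 2140 × 2450 / (867.0 × 2120) = 2.852 g soluble BOD₅·(g VSS·d)⁻¹.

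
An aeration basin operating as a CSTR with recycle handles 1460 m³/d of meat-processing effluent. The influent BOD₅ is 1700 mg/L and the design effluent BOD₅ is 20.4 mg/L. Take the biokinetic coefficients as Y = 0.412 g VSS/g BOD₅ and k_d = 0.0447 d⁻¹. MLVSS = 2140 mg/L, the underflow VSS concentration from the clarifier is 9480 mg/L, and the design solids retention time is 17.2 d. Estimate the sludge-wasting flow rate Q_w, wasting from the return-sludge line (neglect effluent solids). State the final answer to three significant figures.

Q_w ≈ 60.3 m³/d

From the SRT design equation V = Y Q (S₀−S) θ_c / [X (1 + k_d θ_c)] = 0.412 × 1460 × (1700 − 20.4) × 17.2 / [2140 × (1 + 0.0447 × 17.2)] = 1.74×10^7 / 3785 = 4591 m³.
θ_c = V·X/(Q_w·X_r) when wasting from the recycle, so Q_w = V·X/(θ_c·X_r) = 4591 × 2140 / (17.2 × 9480) = 60.25 m³/d.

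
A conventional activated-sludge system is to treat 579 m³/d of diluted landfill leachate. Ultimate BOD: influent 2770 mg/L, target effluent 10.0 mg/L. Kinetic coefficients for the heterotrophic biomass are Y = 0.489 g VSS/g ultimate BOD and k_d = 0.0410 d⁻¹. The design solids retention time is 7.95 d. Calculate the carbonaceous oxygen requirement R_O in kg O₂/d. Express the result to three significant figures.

R_O ≈ 761 kg O₂/d

The observed yield is Y_obs = Y/(1 + k_d·θ_c) = 0.489 / (1 + 0.0410 × 7.95) = 0.489 / 1.326 = 0.3688 g VSS per g ultimate BOD removed.
Q·(S₀ − S) = 579 × (2770 − 10.0) × 10⁻³ = 1598 kg/d removed.
Net sludge production P_X = 0.3688 × 1598 = 589.3 kg VSS/d.
Carbonaceous O₂ demand = substrate oxidised − cell-mass equivalent = 1598 − 1.42 × 589.3 = 761.2 kg O₂/d.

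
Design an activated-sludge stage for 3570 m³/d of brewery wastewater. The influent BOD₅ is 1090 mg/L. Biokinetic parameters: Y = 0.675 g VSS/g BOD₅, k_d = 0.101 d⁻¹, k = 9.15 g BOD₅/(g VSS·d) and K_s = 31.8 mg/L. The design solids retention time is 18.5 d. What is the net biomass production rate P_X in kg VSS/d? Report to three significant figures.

P_X ≈ 915 kg VSS/d

For a completely mixed reactor with recycle the Lawrence–McCarty relation gives S = K_s·(1 + k_d·θ_c) / [θ_c·(Y·k − k_d) − 1] = 31.8 × (1 + 0.101 × 18.5) / [18.5 × (0.675 × 9.15 − 0.101) − 1] = 91.22 / 111.4 = 0.8189 mg/L.
Y_obs = Y / (1 + k_d θ_c) = 0.675 / (1 + 0.101 × 18.5) = 0.675 / 2.869 = 0.2353.
ΔS = 1090 − 0.819 = 1089 mg/L, so the substrate removal rate is 3570 × 1089/1000 = 3888 kg BOD₅/d.
Net biomass production P_X = Y_obs × Q·(S₀ − S) = 0.2353 × 3888 = 915.0 kg VSS/d.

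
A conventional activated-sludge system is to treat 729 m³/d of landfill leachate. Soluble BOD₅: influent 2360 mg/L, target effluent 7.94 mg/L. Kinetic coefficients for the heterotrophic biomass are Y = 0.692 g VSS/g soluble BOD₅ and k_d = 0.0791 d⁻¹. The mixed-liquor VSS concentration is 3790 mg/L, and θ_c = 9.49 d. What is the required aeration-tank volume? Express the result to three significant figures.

Rearranging the biomass balance for a CMAS with decay, V = Y·Q·ΔS·θ_c / [X·(1+k_d θ_c)] = 0.692 × 729 × (2360 − 7.94) × 9.49 / [3790 × (1 + 0.0791 × 9.49)] = 1.13×10^7 / 6635 = 1697 m³.

V ≈ 1700 m³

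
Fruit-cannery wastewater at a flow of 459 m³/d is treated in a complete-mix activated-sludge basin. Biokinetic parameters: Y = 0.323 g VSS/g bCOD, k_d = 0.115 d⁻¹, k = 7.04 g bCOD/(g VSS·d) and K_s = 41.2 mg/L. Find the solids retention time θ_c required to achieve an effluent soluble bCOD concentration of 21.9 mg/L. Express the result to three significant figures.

Specific growth rate at S = 21.9 mg/L: μ = YkS/(K_s+S) = 0.323·7.04·21.9/(41.2+21.9) = 0.7892 d⁻¹.
1/θ_c = 0.7892 − 0.115 = 0.6742 d⁻¹, so θ_c = 1.483 d.

θ_c ≈ 1.48 d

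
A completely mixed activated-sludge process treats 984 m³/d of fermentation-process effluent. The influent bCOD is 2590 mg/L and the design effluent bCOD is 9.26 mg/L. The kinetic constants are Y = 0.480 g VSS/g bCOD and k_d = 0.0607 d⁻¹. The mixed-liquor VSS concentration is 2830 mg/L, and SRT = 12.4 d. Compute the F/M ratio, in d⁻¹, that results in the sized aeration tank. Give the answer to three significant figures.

Rearranging the biomass balance for a CMAS with decay, V = Y·Q·ΔS·θ_c / [X·(1+k_d θ_c)] = 0.480 × 984 × (2590 − 9.26) × 12.4 / [2830 × (1 + 0.0607 × 12.4)] = 1.51×10^7 / 4960 = 3047 m³.
F/M = Q·S₀ / (V·X) = 984 × 2590 / (3047 × 2830) = 0.2955 g bCOD·(g VSS·d)⁻¹.

F/M ≈ 0.296 d⁻¹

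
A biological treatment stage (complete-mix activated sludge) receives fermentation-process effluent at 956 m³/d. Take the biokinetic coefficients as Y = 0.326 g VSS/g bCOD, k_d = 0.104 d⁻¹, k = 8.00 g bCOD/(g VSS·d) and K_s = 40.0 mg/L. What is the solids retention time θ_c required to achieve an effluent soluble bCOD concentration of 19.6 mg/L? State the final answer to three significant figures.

At the target effluent, Y k S/(K_s+S) = 0.326×8.00×19.6/59.60 = 0.8577 d⁻¹.
1/θ_c = 0.8577 − 0.104 = 0.7537 d⁻¹, so θ_c = 1.327 d.

θ_c ≈ 1.33 d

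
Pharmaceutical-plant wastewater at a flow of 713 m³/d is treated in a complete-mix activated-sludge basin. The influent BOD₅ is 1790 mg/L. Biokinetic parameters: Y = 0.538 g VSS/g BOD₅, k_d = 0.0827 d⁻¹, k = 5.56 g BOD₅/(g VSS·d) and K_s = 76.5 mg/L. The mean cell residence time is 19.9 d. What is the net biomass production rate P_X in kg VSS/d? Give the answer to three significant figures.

Effluent substrate depends only on kinetics and SRT: S = K_s(1 + k_d θ_c) / [θ_c(Yk − k_d) − 1] = 76.5 × (1 + 0.0827 × 19.9) / [19.9 × (0.538 × 5.56 − 0.0827) − 1] = 202.4 / 56.88 = 3.558 mg/L.
Y_obs = Y / (1 + k_d θ_c) = 0.538 / (1 + 0.0827 × 19.9) = 0.538 / 2.646 = 0.2033.
Mass of BOD₅ removed per day: Q(S₀ − S) = 713 × 1786 g/m³ = 1274 kg/d.
So the net sludge growth is P_X = 0.2033 × 1274 = 259.0 kg VSS/d.

P_X ≈ 259 kg VSS/d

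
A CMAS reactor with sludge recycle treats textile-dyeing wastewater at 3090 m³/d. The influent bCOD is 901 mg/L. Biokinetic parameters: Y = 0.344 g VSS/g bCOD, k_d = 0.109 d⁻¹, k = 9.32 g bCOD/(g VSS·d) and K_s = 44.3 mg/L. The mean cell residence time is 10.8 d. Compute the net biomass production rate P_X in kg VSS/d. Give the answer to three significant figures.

Effluent substrate depends only on kinetics and SRT: S = K_s(1 + k_d θ_c) / [θ_c(Yk − k_d) − 1] = 44.3 × (1 + 0.109 × 10.8) / [10.8 × (0.344 × 9.32 − 0.109) − 1] = 96.45 / 32.45 = 2.972 mg/L.
The observed yield is Y_obs = Y/(1 + k_d·θ_c) = 0.344 / (1 + 0.109 × 10.8) = 0.344 / 2.177 = 0.1580 g VSS per g bCOD removed.
Q·(S₀ − S) = 3090 × (901 − 2.97) × 10⁻³ = 2775 kg/d removed.
So the net sludge growth is P_X = 0.1580 × 2775 = 438.4 kg VSS/d.

P_X ≈ 438 kg VSS/d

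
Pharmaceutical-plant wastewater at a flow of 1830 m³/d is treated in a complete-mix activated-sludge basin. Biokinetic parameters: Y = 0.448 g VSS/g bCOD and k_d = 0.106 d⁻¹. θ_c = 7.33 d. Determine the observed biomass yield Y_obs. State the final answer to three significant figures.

Observed yield with endogenous decay: Y_obs = Y / (1 + k_d·θ_c) = 0.448 / (1 + 0.106 × 7.33) = 0.448 / 1.777 = 0.2521 g VSS/g bCOD.

Y_obs ≈ 0.252 g VSS/g bCOD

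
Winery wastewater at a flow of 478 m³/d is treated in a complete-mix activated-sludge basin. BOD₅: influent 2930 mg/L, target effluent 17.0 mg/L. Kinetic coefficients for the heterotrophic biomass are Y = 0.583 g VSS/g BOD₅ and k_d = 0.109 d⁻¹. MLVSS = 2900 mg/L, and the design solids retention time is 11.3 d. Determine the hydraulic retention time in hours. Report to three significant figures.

From the SRT design equation V = Y Q (S₀−S) θ_c / [X (1 + k_d θ_c)] = 0.583 × 478 × (2930 − 17.0) × 11.3 / [2900 × (1 + 0.109 × 11.3)] = 9.17×10^6 / 6472 = 1417 m³.
τ = V/Q = 1417/478 = 2.965 d, or 71.16 h.

τ ≈ 71.2 h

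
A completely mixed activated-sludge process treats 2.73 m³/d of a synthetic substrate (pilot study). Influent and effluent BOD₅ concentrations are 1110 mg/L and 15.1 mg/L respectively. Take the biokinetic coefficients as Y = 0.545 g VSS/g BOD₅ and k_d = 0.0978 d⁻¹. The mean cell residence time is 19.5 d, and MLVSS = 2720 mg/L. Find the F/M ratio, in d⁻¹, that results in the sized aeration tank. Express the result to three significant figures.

F/M ≈ 0.277 d⁻¹

Steady-state biomass mass balance: V·X·(1 + k_d·θ_c) = Y·Q·(S₀ − S)·θ_c, so V = 0.545 × 2.73 × (1110 − 15.1) × 19.5 / [2720 × (1 + 0.0978 × 19.5)] = 3.18×10^4 / 7907 = 4.017 m³.
F/M = Q·S₀ / (V·X) = 2.73 × 1110 / (4.017 × 2720) = 0.2773 g BOD₅·(g VSS·d)⁻¹.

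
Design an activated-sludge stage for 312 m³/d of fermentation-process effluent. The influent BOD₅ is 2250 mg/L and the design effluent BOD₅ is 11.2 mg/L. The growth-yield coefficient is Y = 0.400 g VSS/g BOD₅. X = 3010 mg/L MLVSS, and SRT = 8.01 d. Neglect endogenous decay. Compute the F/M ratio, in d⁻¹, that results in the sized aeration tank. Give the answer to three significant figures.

F/M ≈ 0.314 d⁻¹

With k_d = 0 the design equation reduces to V = Y Q (S₀−S) θ_c / X = 0.400 × 312 × (2250 − 11.2) × 8.01 / 3010 = 743.5 m³.
F/M = Q·S₀ / (V·X) = 312 × 2250 / (743.5 × 3010) = 0.3137 g BOD₅·(g VSS·d)⁻¹.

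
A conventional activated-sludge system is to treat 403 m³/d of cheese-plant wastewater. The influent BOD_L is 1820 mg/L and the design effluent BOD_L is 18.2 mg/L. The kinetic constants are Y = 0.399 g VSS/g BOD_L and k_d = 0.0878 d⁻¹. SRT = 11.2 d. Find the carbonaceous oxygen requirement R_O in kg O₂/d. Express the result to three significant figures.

R_O ≈ 519 kg O₂/d

The observed yield is Y_obs = Y/(1 + k_d·θ_c) = 0.399 / (1 + 0.0878 × 11.2) = 0.399 / 1.983 = 0.2012 g VSS per g BOD_L removed.
Substrate removed = Q·(S₀ − S) = 403 m³/d × (1820 − 18.2) g/m³ = 7.26×10^5 g/d = 726.1 kg/d.
P_X = Y_obs·Q·(S₀ − S) = 0.2012 × 726.1 = 146.1 kg VSS/d.
R_O = Q·(S₀ − S) − 1.42·P_X = 726.1 − 1.42 × 146.1 = 518.7 kg O₂/d.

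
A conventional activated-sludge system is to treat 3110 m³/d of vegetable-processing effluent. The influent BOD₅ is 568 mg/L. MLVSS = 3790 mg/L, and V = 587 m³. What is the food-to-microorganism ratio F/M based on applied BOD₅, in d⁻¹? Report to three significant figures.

F/M = Q·S₀ / (V·X) = 3110 × 568 / (587.0 × 3790) = 0.7940 g BOD₅·(g VSS·d)⁻¹.

F/M ≈ 0.794 d⁻¹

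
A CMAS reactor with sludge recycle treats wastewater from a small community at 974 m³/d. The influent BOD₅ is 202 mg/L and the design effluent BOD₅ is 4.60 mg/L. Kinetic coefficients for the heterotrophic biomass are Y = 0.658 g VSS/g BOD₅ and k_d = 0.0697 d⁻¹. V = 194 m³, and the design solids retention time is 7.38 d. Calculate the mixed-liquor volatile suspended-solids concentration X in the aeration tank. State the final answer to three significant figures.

Solving the biomass balance for X: X = Y Q (S₀−S) θ_c / [V (1+k_d θ_c)] = 0.658 × 974 × (202 − 4.60) × 7.38 / [194 × (1 + 0.0697 × 7.38)] = 3178 mg/L.

X ≈ 3180 mg/L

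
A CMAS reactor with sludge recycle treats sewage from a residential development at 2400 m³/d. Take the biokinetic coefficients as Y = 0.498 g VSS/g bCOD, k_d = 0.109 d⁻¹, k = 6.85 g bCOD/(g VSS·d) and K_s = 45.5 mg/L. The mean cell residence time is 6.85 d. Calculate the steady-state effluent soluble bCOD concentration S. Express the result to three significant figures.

For a completely mixed reactor with recycle the Lawrence–McCarty relation gives S = K_s·(1 + k_d·θ_c) / [θ_c·(Y·k − k_d) − 1] = 45.5 × (1 + 0.109 × 6.85) / [6.85 × (0.498 × 6.85 − 0.109) − 1] = 79.47 / 21.62 = 3.676 mg/L.

S ≈ 3.68 mg/L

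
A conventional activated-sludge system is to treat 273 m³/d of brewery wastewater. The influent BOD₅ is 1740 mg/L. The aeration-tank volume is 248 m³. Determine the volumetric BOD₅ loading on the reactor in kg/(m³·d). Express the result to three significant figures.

L_v ≈ 1.92 kg BOD₅/(m³·d)

L_v = Q S₀ / V = 273 × 1740 × 10⁻³ / 248.0 = 1.915 kg/(m³·d).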